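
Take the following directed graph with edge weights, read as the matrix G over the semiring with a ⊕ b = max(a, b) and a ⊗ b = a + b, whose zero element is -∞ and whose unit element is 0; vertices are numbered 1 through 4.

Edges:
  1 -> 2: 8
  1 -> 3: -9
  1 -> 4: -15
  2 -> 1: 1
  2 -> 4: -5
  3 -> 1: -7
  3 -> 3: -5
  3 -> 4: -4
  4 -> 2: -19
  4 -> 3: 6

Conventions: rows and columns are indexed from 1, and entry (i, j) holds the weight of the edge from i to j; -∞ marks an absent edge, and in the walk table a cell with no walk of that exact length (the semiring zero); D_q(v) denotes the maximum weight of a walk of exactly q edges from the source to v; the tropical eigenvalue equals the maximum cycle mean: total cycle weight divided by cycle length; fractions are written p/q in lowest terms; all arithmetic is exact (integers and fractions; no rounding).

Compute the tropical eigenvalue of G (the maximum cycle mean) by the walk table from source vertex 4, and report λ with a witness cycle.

q=0: [-∞, -∞, -∞, 0]
q=1: [-∞, -19, 6, -∞]
q=2: [-1, -∞, 1, 2]
q=3: [-6, 7, 8, -3]
q=4: [8, 2, 3, 4]
Optimal cycle mean attained by: cycle 1->2->1, total 8 + 1, length 2.
Answer: λ = 9/2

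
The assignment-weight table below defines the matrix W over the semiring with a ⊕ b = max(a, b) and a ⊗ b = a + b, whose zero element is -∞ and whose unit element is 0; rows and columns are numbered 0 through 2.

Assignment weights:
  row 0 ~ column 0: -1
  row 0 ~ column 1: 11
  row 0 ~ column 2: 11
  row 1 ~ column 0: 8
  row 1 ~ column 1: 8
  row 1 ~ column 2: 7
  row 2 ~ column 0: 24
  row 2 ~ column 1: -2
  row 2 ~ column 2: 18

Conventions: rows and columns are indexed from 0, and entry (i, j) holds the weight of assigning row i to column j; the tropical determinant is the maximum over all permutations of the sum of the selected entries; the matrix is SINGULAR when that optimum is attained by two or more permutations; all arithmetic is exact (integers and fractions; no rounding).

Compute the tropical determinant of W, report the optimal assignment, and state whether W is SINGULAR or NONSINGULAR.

σ = (0, 1, 2): (-1) + 8 + 18 = 25
σ = (0, 2, 1): (-1) + 7 + (-2) = 4
σ = (1, 0, 2): 11 + 8 + 18 = 37
σ = (1, 2, 0): 11 + 7 + 24 = 42
σ = (2, 0, 1): 11 + 8 + (-2) = 17
σ = (2, 1, 0): 11 + 8 + 24 = 43
Optimal value attained by: σ = (2, 1, 0).
Answer: det⊕(W) = 43; verdict: NONSINGULAR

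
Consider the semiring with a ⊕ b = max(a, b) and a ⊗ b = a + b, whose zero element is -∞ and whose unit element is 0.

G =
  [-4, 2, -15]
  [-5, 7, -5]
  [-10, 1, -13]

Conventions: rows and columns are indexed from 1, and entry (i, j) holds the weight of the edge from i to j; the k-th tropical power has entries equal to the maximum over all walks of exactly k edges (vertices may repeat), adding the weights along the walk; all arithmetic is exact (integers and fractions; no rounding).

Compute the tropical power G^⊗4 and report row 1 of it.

G^⊗2:
  [-3, 9, -3]
  [2, 14, 2]
  [-4, 8, -4]
G^⊗3:
  [4, 16, 4]
  [9, 21, 9]
  [3, 15, 3]
G^⊗4:
  [11, 23, 11]
  [16, 28, 16]
  [10, 22, 10]
Answer: row 1 of G^⊗4 = [11, 23, 11]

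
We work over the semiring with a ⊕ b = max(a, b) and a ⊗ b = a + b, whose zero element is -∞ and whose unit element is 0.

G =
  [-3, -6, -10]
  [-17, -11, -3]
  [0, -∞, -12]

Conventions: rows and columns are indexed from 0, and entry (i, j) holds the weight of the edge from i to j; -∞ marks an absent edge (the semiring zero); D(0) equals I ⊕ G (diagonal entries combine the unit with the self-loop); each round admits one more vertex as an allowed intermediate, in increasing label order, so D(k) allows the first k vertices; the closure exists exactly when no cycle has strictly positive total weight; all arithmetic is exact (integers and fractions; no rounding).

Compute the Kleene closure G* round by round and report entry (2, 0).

D(0):
  [0, -6, -10]
  [-17, 0, -3]
  [0, -∞, 0]
D(1):
  [0, -6, -10]
  [-17, 0, -3]
  [0, -6, 0]
D(2):
  [0, -6, -9]
  [-17, 0, -3]
  [0, -6, 0]
D(3):
  [0, -6, -9]
  [-3, 0, -3]
  [0, -6, 0]
Answer: G*[2][0] = 0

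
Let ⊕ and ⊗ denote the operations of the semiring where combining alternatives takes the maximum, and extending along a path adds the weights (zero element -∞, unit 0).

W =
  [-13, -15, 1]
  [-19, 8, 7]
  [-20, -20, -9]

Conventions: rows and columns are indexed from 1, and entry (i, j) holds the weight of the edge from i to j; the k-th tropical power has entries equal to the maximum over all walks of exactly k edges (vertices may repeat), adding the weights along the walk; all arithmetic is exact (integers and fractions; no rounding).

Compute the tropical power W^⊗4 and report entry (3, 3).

W^⊗2:
  [-19, -7, -8]
  [-11, 16, 15]
  [-29, -12, -13]
W^⊗3:
  [-26, 1, 0]
  [-3, 24, 23]
  [-31, -4, -5]
W^⊗4:
  [-18, 9, 8]
  [5, 32, 31]
  [-23, 4, 3]
Key observation: the optimum is the walk 3->2->2->2->3, with weight (-20) + 8 + 8 + 7 = 3.
Optimal value attained by: walk 3->2->2->2->3.
Answer: (W^⊗4)[3][3] = 3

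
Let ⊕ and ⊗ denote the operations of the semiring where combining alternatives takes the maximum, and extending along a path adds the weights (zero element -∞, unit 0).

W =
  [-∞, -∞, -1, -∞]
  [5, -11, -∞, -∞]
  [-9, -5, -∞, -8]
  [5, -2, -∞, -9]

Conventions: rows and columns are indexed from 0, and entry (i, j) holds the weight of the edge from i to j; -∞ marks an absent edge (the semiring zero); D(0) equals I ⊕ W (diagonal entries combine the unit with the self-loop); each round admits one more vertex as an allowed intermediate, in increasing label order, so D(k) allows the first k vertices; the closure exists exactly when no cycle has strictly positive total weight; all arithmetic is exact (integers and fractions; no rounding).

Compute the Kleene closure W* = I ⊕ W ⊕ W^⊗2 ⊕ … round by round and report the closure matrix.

D(0):
  [0, -∞, -1, -∞]
  [5, 0, -∞, -∞]
  [-9, -5, 0, -8]
  [5, -2, -∞, 0]
D(1):
  [0, -∞, -1, -∞]
  [5, 0, 4, -∞]
  [-9, -5, 0, -8]
  [5, -2, 4, 0]
D(2):
  [0, -∞, -1, -∞]
  [5, 0, 4, -∞]
  [0, -5, 0, -8]
  [5, -2, 4, 0]
D(3):
  [0, -6, -1, -9]
  [5, 0, 4, -4]
  [0, -5, 0, -8]
  [5, -1, 4, 0]
D(4):
  [0, -6, -1, -9]
  [5, 0, 4, -4]
  [0, -5, 0, -8]
  [5, -1, 4, 0]
Answer: W* = [[0, -6, -1, -9], [5, 0, 4, -4], [0, -5, 0, -8], [5, -1, 4, 0]]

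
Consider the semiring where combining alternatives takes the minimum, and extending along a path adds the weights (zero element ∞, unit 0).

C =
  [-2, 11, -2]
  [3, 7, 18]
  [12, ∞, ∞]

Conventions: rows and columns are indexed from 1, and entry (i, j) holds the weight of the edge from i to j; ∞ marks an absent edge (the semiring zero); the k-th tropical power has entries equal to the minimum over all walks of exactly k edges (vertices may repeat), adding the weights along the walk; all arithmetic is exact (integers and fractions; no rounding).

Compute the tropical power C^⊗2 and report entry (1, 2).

C^⊗2:
  [-4, 9, -4]
  [1, 14, 1]
  [10, 23, 10]
Key observation: the optimum is the walk 1->1->2, with weight (-2) + 11 = 9.
Optimal value attained by: walk 1->1->2.
Answer: (C^⊗2)[1][2] = 9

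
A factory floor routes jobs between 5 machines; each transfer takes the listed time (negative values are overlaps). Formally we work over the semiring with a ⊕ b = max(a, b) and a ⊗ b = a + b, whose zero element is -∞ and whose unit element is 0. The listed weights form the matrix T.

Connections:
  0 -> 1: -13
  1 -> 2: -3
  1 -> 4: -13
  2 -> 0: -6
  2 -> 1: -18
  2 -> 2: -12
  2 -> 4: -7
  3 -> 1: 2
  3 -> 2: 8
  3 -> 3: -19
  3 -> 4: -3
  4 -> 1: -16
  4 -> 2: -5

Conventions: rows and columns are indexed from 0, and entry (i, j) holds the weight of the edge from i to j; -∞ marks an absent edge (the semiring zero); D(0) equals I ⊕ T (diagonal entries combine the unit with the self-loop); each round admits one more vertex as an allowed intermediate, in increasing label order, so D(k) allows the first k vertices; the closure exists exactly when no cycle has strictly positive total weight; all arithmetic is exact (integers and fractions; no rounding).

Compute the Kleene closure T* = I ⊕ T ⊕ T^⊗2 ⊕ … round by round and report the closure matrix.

D(0):
  [0, -13, -∞, -∞, -∞]
  [-∞, 0, -3, -∞, -13]
  [-6, -18, 0, -∞, -7]
  [-∞, 2, 8, 0, -3]
  [-∞, -16, -5, -∞, 0]
D(1):
  [0, -13, -∞, -∞, -∞]
  [-∞, 0, -3, -∞, -13]
  [-6, -18, 0, -∞, -7]
  [-∞, 2, 8, 0, -3]
  [-∞, -16, -5, -∞, 0]
D(2):
  [0, -13, -16, -∞, -26]
  [-∞, 0, -3, -∞, -13]
  [-6, -18, 0, -∞, -7]
  [-∞, 2, 8, 0, -3]
  [-∞, -16, -5, -∞, 0]
D(3):
  [0, -13, -16, -∞, -23]
  [-9, 0, -3, -∞, -10]
  [-6, -18, 0, -∞, -7]
  [2, 2, 8, 0, 1]
  [-11, -16, -5, -∞, 0]
D(4):
  [0, -13, -16, -∞, -23]
  [-9, 0, -3, -∞, -10]
  [-6, -18, 0, -∞, -7]
  [2, 2, 8, 0, 1]
  [-11, -16, -5, -∞, 0]
D(5):
  [0, -13, -16, -∞, -23]
  [-9, 0, -3, -∞, -10]
  [-6, -18, 0, -∞, -7]
  [2, 2, 8, 0, 1]
  [-11, -16, -5, -∞, 0]
Answer: T* = [[0, -13, -16, -∞, -23], [-9, 0, -3, -∞, -10], [-6, -18, 0, -∞, -7], [2, 2, 8, 0, 1], [-11, -16, -5, -∞, 0]]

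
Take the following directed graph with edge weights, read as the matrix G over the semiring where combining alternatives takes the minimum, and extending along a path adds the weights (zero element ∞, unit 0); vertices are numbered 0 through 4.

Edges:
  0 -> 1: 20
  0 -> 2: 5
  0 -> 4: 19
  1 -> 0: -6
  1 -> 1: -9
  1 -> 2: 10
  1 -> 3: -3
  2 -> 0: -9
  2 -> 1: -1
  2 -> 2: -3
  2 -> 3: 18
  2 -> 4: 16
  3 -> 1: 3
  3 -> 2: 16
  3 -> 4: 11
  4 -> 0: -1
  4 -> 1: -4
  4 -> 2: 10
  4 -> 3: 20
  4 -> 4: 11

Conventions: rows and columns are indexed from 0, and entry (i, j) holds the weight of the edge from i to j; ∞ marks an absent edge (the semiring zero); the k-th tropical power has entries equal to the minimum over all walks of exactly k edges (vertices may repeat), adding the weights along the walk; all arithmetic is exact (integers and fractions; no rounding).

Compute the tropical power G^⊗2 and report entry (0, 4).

G^⊗2:
  [-4, 4, 2, 17, 21]
  [-15, -18, -1, -12, 8]
  [-12, -10, -6, -4, 10]
  [-3, -6, 13, 0, 22]
  [-10, -13, 4, -7, 18]
Key observation: the optimum is the walk 0->2->4, with weight 5 + 16 = 21.
Optimal value attained by: walk 0->2->4.
Answer: (G^⊗2)[0][4] = 21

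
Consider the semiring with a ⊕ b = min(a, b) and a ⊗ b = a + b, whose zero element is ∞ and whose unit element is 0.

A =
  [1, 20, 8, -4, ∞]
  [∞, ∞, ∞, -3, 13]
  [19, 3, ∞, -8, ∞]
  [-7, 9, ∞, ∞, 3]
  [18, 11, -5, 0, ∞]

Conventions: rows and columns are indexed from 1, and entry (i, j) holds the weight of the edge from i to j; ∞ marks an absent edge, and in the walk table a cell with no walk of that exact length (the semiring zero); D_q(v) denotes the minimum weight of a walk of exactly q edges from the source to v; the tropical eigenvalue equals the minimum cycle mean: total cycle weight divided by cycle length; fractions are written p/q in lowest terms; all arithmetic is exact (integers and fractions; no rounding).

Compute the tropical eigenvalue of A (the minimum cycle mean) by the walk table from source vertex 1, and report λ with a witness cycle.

q=0: [0, ∞, ∞, ∞, ∞]
q=1: [1, 20, 8, -4, ∞]
q=2: [-11, 5, 9, -3, -1]
q=3: [-10, 6, -6, -15, 0]
q=4: [-22, -6, -5, -14, -12]
q=5: [-21, -5, -17, -26, -11]
Optimal cycle mean attained by: cycle 1->4->1, total (-4) + (-7), length 2.
Answer: λ = -11/2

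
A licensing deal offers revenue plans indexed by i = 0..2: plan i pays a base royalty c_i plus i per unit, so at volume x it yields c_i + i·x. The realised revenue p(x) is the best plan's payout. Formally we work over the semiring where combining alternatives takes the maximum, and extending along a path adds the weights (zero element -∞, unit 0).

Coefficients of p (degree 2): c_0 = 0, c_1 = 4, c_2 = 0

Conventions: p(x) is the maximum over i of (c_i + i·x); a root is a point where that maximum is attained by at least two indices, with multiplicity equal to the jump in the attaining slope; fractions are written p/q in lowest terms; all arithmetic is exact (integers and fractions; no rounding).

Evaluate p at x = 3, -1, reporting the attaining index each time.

p(3) = max(0+0·3=0, 4+1·3=7, 0+2·3=6) = 7 (attained by i=1)
p(-1) = max(0+0·(-1)=0, 4+1·(-1)=3, 0+2·(-1)=-2) = 3 (attained by i=1)
Answer: p(3) = 7; p(-1) = 3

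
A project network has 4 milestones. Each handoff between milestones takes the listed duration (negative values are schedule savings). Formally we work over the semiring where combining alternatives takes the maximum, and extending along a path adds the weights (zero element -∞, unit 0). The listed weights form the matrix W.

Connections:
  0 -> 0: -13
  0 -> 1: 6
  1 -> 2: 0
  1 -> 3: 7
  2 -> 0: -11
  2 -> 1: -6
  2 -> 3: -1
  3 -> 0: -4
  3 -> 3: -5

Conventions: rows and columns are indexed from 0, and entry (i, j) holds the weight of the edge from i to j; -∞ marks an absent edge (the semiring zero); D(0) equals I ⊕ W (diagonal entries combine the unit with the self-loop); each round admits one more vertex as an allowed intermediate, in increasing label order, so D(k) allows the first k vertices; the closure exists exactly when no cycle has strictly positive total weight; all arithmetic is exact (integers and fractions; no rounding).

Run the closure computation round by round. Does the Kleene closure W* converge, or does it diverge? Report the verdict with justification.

D(0):
  [0, 6, -∞, -∞]
  [-∞, 0, 0, 7]
  [-11, -6, 0, -1]
  [-4, -∞, -∞, 0]
D(1):
  [0, 6, -∞, -∞]
  [-∞, 0, 0, 7]
  [-11, -5, 0, -1]
  [-4, 2, -∞, 0]
Detection: at round 2, diagonal entry (3, 3) turns strictly positive.
Key observation: the cycle 3->0->1->3 has total weight (-4) + 6 + 7, which is strictly positive.
Answer: DIVERGES — positive cycle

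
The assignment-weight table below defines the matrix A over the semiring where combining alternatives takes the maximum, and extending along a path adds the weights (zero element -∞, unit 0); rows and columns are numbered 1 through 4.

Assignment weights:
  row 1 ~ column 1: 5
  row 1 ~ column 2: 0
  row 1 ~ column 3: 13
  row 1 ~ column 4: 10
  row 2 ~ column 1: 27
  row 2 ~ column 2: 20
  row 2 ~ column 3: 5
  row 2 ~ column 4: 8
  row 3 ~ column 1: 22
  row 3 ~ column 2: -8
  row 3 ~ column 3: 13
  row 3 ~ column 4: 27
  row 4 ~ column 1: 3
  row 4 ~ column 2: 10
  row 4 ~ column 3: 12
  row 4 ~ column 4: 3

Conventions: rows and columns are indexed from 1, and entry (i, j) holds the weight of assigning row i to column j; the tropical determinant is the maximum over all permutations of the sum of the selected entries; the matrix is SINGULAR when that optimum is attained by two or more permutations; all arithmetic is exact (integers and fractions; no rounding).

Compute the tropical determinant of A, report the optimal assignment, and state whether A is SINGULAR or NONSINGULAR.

σ = (1, 2, 3, 4): 5 + 20 + 13 + 3 = 41
σ = (1, 2, 4, 3): 5 + 20 + 27 + 12 = 64
σ = (1, 3, 2, 4): 5 + 5 + (-8) + 3 = 5
σ = (1, 3, 4, 2): 5 + 5 + 27 + 10 = 47
σ = (1, 4, 2, 3): 5 + 8 + (-8) + 12 = 17
σ = (1, 4, 3, 2): 5 + 8 + 13 + 10 = 36
σ = (2, 1, 3, 4): 0 + 27 + 13 + 3 = 43
σ = (2, 1, 4, 3): 0 + 27 + 27 + 12 = 66
σ = (2, 3, 1, 4): 0 + 5 + 22 + 3 = 30
σ = (2, 3, 4, 1): 0 + 5 + 27 + 3 = 35
σ = (2, 4, 1, 3): 0 + 8 + 22 + 12 = 42
σ = (2, 4, 3, 1): 0 + 8 + 13 + 3 = 24
σ = (3, 1, 2, 4): 13 + 27 + (-8) + 3 = 35
σ = (3, 1, 4, 2): 13 + 27 + 27 + 10 = 77
σ = (3, 2, 1, 4): 13 + 20 + 22 + 3 = 58
σ = (3, 2, 4, 1): 13 + 20 + 27 + 3 = 63
σ = (3, 4, 1, 2): 13 + 8 + 22 + 10 = 53
σ = (3, 4, 2, 1): 13 + 8 + (-8) + 3 = 16
σ = (4, 1, 2, 3): 10 + 27 + (-8) + 12 = 41
σ = (4, 1, 3, 2): 10 + 27 + 13 + 10 = 60
σ = (4, 2, 1, 3): 10 + 20 + 22 + 12 = 64
σ = (4, 2, 3, 1): 10 + 20 + 13 + 3 = 46
σ = (4, 3, 1, 2): 10 + 5 + 22 + 10 = 47
σ = (4, 3, 2, 1): 10 + 5 + (-8) + 3 = 10
Optimal value attained by: σ = (3, 1, 4, 2).
Answer: det⊕(A) = 77; verdict: NONSINGULAR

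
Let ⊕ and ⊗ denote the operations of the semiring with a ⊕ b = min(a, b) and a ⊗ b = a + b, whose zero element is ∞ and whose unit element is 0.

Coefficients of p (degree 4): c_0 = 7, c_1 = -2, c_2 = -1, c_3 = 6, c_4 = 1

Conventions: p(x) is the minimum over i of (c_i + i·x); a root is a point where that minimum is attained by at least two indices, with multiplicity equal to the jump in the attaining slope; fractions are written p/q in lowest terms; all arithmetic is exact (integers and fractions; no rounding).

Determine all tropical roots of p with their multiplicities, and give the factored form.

hull edge (i=0, c=7) to (i=1, c=-2): slope -9, span 1
hull edge (i=1, c=-2) to (i=4, c=1): slope 1, span 3
Factored form: p(x) = 1 ⊗ (x ⊕ (-1)) ⊗ (x ⊕ (-1)) ⊗ (x ⊕ (-1)) ⊗ (x ⊕ 9)
Answer: roots = -1 (mult 3), 9 (mult 1)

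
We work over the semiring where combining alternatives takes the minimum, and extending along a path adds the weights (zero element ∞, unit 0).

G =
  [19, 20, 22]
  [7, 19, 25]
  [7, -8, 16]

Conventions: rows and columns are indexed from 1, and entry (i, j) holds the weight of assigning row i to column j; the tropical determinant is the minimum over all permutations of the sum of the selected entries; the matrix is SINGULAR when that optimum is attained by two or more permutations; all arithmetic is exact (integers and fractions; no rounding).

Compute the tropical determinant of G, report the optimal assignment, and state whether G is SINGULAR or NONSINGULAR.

σ = (1, 2, 3): 19 + 19 + 16 = 54
σ = (1, 3, 2): 19 + 25 + (-8) = 36
σ = (2, 1, 3): 20 + 7 + 16 = 43
σ = (2, 3, 1): 20 + 25 + 7 = 52
σ = (3, 1, 2): 22 + 7 + (-8) = 21
σ = (3, 2, 1): 22 + 19 + 7 = 48
Optimal value attained by: σ = (3, 1, 2).
Answer: det⊕(G) = 21; verdict: NONSINGULAR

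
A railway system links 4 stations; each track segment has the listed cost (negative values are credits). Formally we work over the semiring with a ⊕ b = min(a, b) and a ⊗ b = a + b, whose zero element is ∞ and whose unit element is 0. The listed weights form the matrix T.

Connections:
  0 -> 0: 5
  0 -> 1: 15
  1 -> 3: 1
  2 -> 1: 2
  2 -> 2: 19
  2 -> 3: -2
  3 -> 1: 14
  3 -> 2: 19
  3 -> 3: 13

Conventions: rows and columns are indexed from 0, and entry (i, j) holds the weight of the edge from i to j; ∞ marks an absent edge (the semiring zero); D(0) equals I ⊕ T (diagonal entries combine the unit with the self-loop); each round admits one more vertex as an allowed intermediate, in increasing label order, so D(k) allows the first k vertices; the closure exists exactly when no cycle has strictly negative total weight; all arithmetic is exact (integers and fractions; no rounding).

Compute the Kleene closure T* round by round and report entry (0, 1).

D(0):
  [0, 15, ∞, ∞]
  [∞, 0, ∞, 1]
  [∞, 2, 0, -2]
  [∞, 14, 19, 0]
D(1):
  [0, 15, ∞, ∞]
  [∞, 0, ∞, 1]
  [∞, 2, 0, -2]
  [∞, 14, 19, 0]
D(2):
  [0, 15, ∞, 16]
  [∞, 0, ∞, 1]
  [∞, 2, 0, -2]
  [∞, 14, 19, 0]
D(3):
  [0, 15, ∞, 16]
  [∞, 0, ∞, 1]
  [∞, 2, 0, -2]
  [∞, 14, 19, 0]
D(4):
  [0, 15, 35, 16]
  [∞, 0, 20, 1]
  [∞, 2, 0, -2]
  [∞, 14, 19, 0]
Answer: T*[0][1] = 15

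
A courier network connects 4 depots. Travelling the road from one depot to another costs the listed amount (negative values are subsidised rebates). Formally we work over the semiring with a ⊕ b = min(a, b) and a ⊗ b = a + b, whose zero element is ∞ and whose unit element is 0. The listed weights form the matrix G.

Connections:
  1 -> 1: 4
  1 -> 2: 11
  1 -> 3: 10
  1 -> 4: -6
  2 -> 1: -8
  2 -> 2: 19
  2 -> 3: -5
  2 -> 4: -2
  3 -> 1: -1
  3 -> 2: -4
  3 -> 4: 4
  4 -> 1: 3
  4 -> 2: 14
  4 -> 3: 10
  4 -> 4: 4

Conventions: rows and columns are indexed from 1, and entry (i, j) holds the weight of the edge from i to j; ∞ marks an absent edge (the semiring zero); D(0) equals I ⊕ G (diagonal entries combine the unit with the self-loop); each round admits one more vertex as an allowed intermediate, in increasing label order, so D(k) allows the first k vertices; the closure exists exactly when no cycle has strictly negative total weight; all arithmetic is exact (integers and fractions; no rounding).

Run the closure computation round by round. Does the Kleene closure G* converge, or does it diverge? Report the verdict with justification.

D(0):
  [0, 11, 10, -6]
  [-8, 0, -5, -2]
  [-1, -4, 0, 4]
  [3, 14, 10, 0]
Detection: at round 1, diagonal entry (4, 4) turns strictly negative.
Key observation: the cycle 4->1->4 has total weight 3 + (-6), which is strictly negative.
Answer: DIVERGES — negative cycle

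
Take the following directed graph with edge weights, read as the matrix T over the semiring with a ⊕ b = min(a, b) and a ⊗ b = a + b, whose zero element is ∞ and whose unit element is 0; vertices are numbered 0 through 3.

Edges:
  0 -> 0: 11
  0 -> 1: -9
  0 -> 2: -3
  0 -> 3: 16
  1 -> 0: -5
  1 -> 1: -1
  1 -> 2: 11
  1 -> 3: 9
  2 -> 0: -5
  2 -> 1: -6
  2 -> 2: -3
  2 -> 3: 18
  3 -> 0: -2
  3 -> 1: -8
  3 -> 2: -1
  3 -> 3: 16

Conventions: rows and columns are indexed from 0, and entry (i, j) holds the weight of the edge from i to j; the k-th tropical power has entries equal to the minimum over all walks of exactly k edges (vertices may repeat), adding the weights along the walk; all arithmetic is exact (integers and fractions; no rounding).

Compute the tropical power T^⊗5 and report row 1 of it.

T^⊗2:
  [-14, -10, -6, 0]
  [-6, -14, -8, 8]
  [-11, -14, -8, 3]
  [-13, -11, -5, 1]
T^⊗3:
  [-15, -23, -17, -1]
  [-19, -15, -11, -5]
  [-19, -20, -14, -5]
  [-16, -22, -16, -2]
T^⊗4:
  [-28, -24, -20, -14]
  [-20, -28, -22, -6]
  [-25, -28, -22, -11]
  [-27, -25, -19, -13]
T^⊗5:
  [-29, -37, -31, -15]
  [-33, -29, -25, -19]
  [-33, -34, -28, -19]
  [-30, -36, -30, -16]
Answer: row 1 of T^⊗5 = [-33, -29, -25, -19]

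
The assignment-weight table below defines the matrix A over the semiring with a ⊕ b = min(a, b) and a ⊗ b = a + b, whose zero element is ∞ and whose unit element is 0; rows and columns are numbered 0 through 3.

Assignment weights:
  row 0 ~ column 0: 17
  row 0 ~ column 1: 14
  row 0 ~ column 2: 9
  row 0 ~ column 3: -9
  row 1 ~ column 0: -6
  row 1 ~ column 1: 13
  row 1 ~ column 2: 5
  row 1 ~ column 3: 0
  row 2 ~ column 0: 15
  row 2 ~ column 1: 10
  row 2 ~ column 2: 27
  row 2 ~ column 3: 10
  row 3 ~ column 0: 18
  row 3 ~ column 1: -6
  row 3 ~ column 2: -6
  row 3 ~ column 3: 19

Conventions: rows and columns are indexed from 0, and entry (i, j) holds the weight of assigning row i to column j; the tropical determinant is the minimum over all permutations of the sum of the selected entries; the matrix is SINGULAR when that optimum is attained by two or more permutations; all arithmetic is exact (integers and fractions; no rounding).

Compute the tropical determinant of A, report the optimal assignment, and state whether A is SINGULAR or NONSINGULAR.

σ = (0, 1, 2, 3): 17 + 13 + 27 + 19 = 76
σ = (0, 1, 3, 2): 17 + 13 + 10 + (-6) = 34
σ = (0, 2, 1, 3): 17 + 5 + 10 + 19 = 51
σ = (0, 2, 3, 1): 17 + 5 + 10 + (-6) = 26
σ = (0, 3, 1, 2): 17 + 0 + 10 + (-6) = 21
σ = (0, 3, 2, 1): 17 + 0 + 27 + (-6) = 38
σ = (1, 0, 2, 3): 14 + (-6) + 27 + 19 = 54
σ = (1, 0, 3, 2): 14 + (-6) + 10 + (-6) = 12
σ = (1, 2, 0, 3): 14 + 5 + 15 + 19 = 53
σ = (1, 2, 3, 0): 14 + 5 + 10 + 18 = 47
σ = (1, 3, 0, 2): 14 + 0 + 15 + (-6) = 23
σ = (1, 3, 2, 0): 14 + 0 + 27 + 18 = 59
σ = (2, 0, 1, 3): 9 + (-6) + 10 + 19 = 32
σ = (2, 0, 3, 1): 9 + (-6) + 10 + (-6) = 7
σ = (2, 1, 0, 3): 9 + 13 + 15 + 19 = 56
σ = (2, 1, 3, 0): 9 + 13 + 10 + 18 = 50
σ = (2, 3, 0, 1): 9 + 0 + 15 + (-6) = 18
σ = (2, 3, 1, 0): 9 + 0 + 10 + 18 = 37
σ = (3, 0, 1, 2): (-9) + (-6) + 10 + (-6) = -11
σ = (3, 0, 2, 1): (-9) + (-6) + 27 + (-6) = 6
σ = (3, 1, 0, 2): (-9) + 13 + 15 + (-6) = 13
σ = (3, 1, 2, 0): (-9) + 13 + 27 + 18 = 49
σ = (3, 2, 0, 1): (-9) + 5 + 15 + (-6) = 5
σ = (3, 2, 1, 0): (-9) + 5 + 10 + 18 = 24
Optimal value attained by: σ = (3, 0, 1, 2).
Answer: det⊕(A) = -11; verdict: NONSINGULAR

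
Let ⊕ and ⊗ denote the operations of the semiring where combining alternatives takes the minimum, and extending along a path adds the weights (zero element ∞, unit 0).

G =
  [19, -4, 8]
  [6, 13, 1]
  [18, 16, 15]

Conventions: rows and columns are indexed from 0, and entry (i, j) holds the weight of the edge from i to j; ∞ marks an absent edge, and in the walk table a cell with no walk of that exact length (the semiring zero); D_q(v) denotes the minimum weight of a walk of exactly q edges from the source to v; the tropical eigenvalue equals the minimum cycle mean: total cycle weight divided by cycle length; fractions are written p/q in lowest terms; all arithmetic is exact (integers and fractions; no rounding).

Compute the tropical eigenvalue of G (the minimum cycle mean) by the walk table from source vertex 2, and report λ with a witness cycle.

q=0: [∞, ∞, 0]
q=1: [18, 16, 15]
q=2: [22, 14, 17]
q=3: [20, 18, 15]
Optimal cycle mean attained by: cycle 0->1->0, total (-4) + 6, length 2.
Answer: λ = 1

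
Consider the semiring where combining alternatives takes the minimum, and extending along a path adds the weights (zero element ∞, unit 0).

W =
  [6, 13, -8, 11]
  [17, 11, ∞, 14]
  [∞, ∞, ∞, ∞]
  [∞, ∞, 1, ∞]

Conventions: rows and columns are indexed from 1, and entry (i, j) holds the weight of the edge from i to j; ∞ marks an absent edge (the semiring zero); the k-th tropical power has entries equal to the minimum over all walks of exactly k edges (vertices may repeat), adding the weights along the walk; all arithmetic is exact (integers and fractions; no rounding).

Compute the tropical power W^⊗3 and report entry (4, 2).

W^⊗2:
  [12, 19, -2, 17]
  [23, 22, 9, 25]
  [∞, ∞, ∞, ∞]
  [∞, ∞, ∞, ∞]
W^⊗3:
  [18, 25, 4, 23]
  [29, 33, 15, 34]
  [∞, ∞, ∞, ∞]
  [∞, ∞, ∞, ∞]
Key observation: no walk of exactly 3 edges connects these vertices, so the entry is the semiring zero.
Answer: (W^⊗3)[4][2] = ∞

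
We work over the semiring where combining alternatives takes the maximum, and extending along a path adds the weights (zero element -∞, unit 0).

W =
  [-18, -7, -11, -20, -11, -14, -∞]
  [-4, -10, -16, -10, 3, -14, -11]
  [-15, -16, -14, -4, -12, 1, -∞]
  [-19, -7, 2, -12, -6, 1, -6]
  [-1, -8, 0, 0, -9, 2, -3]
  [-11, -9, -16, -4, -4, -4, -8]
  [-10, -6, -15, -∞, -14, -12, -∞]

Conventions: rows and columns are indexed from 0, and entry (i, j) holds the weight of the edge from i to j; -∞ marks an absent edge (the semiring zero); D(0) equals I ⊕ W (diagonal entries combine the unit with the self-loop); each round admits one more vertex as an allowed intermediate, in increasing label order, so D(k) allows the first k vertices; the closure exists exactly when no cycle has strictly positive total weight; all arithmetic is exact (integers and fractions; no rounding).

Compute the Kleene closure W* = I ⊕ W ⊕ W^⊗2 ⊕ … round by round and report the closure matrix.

D(0):
  [0, -7, -11, -20, -11, -14, -∞]
  [-4, 0, -16, -10, 3, -14, -11]
  [-15, -16, 0, -4, -12, 1, -∞]
  [-19, -7, 2, 0, -6, 1, -6]
  [-1, -8, 0, 0, 0, 2, -3]
  [-11, -9, -16, -4, -4, 0, -8]
  [-10, -6, -15, -∞, -14, -12, 0]
D(1):
  [0, -7, -11, -20, -11, -14, -∞]
  [-4, 0, -15, -10, 3, -14, -11]
  [-15, -16, 0, -4, -12, 1, -∞]
  [-19, -7, 2, 0, -6, 1, -6]
  [-1, -8, 0, 0, 0, 2, -3]
  [-11, -9, -16, -4, -4, 0, -8]
  [-10, -6, -15, -30, -14, -12, 0]
D(2):
  [0, -7, -11, -17, -4, -14, -18]
  [-4, 0, -15, -10, 3, -14, -11]
  [-15, -16, 0, -4, -12, 1, -27]
  [-11, -7, 2, 0, -4, 1, -6]
  [-1, -8, 0, 0, 0, 2, -3]
  [-11, -9, -16, -4, -4, 0, -8]
  [-10, -6, -15, -16, -3, -12, 0]
D(3):
  [0, -7, -11, -15, -4, -10, -18]
  [-4, 0, -15, -10, 3, -14, -11]
  [-15, -16, 0, -4, -12, 1, -27]
  [-11, -7, 2, 0, -4, 3, -6]
  [-1, -8, 0, 0, 0, 2, -3]
  [-11, -9, -16, -4, -4, 0, -8]
  [-10, -6, -15, -16, -3, -12, 0]
D(4):
  [0, -7, -11, -15, -4, -10, -18]
  [-4, 0, -8, -10, 3, -7, -11]
  [-15, -11, 0, -4, -8, 1, -10]
  [-11, -7, 2, 0, -4, 3, -6]
  [-1, -7, 2, 0, 0, 3, -3]
  [-11, -9, -2, -4, -4, 0, -8]
  [-10, -6, -14, -16, -3, -12, 0]
D(5):
  [0, -7, -2, -4, -4, -1, -7]
  [2, 0, 5, 3, 3, 6, 0]
  [-9, -11, 0, -4, -8, 1, -10]
  [-5, -7, 2, 0, -4, 3, -6]
  [-1, -7, 2, 0, 0, 3, -3]
  [-5, -9, -2, -4, -4, 0, -7]
  [-4, -6, -1, -3, -3, 0, 0]
D(6):
  [0, -7, -2, -4, -4, -1, -7]
  [2, 0, 5, 3, 3, 6, 0]
  [-4, -8, 0, -3, -3, 1, -6]
  [-2, -6, 2, 0, -1, 3, -4]
  [-1, -6, 2, 0, 0, 3, -3]
  [-5, -9, -2, -4, -4, 0, -7]
  [-4, -6, -1, -3, -3, 0, 0]
D(7):
  [0, -7, -2, -4, -4, -1, -7]
  [2, 0, 5, 3, 3, 6, 0]
  [-4, -8, 0, -3, -3, 1, -6]
  [-2, -6, 2, 0, -1, 3, -4]
  [-1, -6, 2, 0, 0, 3, -3]
  [-5, -9, -2, -4, -4, 0, -7]
  [-4, -6, -1, -3, -3, 0, 0]
Answer: W* = [[0, -7, -2, -4, -4, -1, -7], [2, 0, 5, 3, 3, 6, 0], [-4, -8, 0, -3, -3, 1, -6], [-2, -6, 2, 0, -1, 3, -4], [-1, -6, 2, 0, 0, 3, -3], [-5, -9, -2, -4, -4, 0, -7], [-4, -6, -1, -3, -3, 0, 0]]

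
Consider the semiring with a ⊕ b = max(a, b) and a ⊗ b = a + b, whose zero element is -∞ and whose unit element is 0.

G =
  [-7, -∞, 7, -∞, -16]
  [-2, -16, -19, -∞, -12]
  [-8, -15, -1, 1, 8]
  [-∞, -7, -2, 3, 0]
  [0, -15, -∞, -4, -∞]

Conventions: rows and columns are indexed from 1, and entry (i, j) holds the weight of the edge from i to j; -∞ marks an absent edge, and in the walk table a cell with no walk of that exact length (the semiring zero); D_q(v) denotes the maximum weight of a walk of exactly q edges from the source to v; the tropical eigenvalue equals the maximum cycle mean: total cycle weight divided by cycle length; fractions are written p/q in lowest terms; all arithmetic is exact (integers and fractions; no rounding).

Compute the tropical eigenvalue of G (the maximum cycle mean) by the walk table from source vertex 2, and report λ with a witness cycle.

q=0: [-∞, 0, -∞, -∞, -∞]
q=1: [-2, -16, -19, -∞, -12]
q=2: [-9, -27, 5, -16, -11]
q=3: [-3, -10, 4, 6, 13]
q=4: [13, -1, 4, 9, 12]
q=5: [12, 2, 20, 12, 12]
Optimal cycle mean attained by: cycle 1->3->5->1, total 7 + 8 + 0, length 3.
Answer: λ = 5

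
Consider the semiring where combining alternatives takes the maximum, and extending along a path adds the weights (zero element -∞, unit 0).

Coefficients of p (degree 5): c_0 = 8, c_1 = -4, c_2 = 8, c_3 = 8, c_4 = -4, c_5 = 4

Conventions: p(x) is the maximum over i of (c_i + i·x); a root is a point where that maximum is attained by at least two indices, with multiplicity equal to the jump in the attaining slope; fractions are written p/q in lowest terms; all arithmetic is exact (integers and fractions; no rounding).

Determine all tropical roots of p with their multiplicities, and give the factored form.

hull edge (i=0, c=8) to (i=3, c=8): slope 0, span 3
hull edge (i=3, c=8) to (i=5, c=4): slope -2, span 2
Factored form: p(x) = 4 ⊗ (x ⊕ 0) ⊗ (x ⊕ 0) ⊗ (x ⊕ 0) ⊗ (x ⊕ 2) ⊗ (x ⊕ 2)
Answer: roots = 0 (mult 3), 2 (mult 2)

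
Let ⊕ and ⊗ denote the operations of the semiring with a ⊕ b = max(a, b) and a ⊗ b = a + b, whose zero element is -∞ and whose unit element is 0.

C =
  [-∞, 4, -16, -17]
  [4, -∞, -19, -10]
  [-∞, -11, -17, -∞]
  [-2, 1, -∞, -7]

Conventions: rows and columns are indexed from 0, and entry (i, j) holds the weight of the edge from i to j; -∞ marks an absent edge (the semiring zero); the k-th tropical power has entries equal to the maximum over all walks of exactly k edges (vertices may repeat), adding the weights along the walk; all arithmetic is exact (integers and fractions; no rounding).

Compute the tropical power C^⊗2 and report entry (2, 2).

C^⊗2:
  [8, -16, -15, -6]
  [-12, 8, -12, -13]
  [-7, -28, -30, -21]
  [5, 2, -18, -9]
Key observation: the optimum is the walk 2->1->2, with weight (-11) + (-19) = -30.
Optimal value attained by: walk 2->1->2.
Answer: (C^⊗2)[2][2] = -30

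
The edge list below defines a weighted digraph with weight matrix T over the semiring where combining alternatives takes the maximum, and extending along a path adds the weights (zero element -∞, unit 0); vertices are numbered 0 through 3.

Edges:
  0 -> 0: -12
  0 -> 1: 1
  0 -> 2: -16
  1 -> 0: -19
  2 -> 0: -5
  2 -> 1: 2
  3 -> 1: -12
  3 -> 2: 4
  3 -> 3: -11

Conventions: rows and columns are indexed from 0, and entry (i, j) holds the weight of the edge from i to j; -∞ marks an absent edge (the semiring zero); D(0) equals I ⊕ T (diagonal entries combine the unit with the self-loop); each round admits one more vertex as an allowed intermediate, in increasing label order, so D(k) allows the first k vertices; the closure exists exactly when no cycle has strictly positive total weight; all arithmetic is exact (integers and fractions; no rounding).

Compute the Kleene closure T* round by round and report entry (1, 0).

D(0):
  [0, 1, -16, -∞]
  [-19, 0, -∞, -∞]
  [-5, 2, 0, -∞]
  [-∞, -12, 4, 0]
D(1):
  [0, 1, -16, -∞]
  [-19, 0, -35, -∞]
  [-5, 2, 0, -∞]
  [-∞, -12, 4, 0]
D(2):
  [0, 1, -16, -∞]
  [-19, 0, -35, -∞]
  [-5, 2, 0, -∞]
  [-31, -12, 4, 0]
D(3):
  [0, 1, -16, -∞]
  [-19, 0, -35, -∞]
  [-5, 2, 0, -∞]
  [-1, 6, 4, 0]
D(4):
  [0, 1, -16, -∞]
  [-19, 0, -35, -∞]
  [-5, 2, 0, -∞]
  [-1, 6, 4, 0]
Answer: T*[1][0] = -19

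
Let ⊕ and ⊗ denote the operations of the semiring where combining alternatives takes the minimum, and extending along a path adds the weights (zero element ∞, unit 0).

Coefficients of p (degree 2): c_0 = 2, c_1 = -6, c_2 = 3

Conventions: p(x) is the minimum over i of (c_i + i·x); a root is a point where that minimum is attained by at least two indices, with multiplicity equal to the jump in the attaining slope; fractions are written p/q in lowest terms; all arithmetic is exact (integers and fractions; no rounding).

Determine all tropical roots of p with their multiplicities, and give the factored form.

hull edge (i=0, c=2) to (i=1, c=-6): slope -8, span 1
hull edge (i=1, c=-6) to (i=2, c=3): slope 9, span 1
Factored form: p(x) = 3 ⊗ (x ⊕ (-9)) ⊗ (x ⊕ 8)
Answer: roots = -9 (mult 1), 8 (mult 1)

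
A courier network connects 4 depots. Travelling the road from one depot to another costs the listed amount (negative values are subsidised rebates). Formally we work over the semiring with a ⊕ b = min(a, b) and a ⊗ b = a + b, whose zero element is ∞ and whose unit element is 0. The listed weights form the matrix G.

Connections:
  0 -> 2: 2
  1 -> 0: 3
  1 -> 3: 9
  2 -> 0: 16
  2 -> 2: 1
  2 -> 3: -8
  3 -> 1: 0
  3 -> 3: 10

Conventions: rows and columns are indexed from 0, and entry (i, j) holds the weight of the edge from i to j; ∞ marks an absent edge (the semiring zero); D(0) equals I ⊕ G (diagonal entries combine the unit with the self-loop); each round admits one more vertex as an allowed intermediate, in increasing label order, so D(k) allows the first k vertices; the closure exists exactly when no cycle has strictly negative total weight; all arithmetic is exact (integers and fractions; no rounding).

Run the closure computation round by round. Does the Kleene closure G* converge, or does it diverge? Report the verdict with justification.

D(0):
  [0, ∞, 2, ∞]
  [3, 0, ∞, 9]
  [16, ∞, 0, -8]
  [∞, 0, ∞, 0]
D(1):
  [0, ∞, 2, ∞]
  [3, 0, 5, 9]
  [16, ∞, 0, -8]
  [∞, 0, ∞, 0]
D(2):
  [0, ∞, 2, ∞]
  [3, 0, 5, 9]
  [16, ∞, 0, -8]
  [3, 0, 5, 0]
Detection: at round 3, diagonal entry (3, 3) turns strictly negative.
Key observation: the cycle 3->1->0->2->3 has total weight 0 + 3 + 2 + (-8), which is strictly negative.
Answer: DIVERGES — negative cycle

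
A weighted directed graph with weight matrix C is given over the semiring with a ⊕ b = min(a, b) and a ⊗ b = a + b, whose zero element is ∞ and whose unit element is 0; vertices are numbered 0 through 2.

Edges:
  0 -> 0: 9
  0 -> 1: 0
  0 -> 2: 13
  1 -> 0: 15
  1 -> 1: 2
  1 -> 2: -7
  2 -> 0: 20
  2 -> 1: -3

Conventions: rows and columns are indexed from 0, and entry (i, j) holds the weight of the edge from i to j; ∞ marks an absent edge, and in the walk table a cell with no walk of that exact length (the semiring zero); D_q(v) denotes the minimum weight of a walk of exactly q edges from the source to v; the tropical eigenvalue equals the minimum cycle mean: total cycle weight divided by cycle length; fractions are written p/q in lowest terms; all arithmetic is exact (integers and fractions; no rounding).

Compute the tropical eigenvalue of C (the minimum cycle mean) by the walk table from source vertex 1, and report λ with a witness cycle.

q=0: [∞, 0, ∞]
q=1: [15, 2, -7]
q=2: [13, -10, -5]
q=3: [5, -8, -17]
Optimal cycle mean attained by: cycle 1->2->1, total (-7) + (-3), length 2.
Answer: λ = -5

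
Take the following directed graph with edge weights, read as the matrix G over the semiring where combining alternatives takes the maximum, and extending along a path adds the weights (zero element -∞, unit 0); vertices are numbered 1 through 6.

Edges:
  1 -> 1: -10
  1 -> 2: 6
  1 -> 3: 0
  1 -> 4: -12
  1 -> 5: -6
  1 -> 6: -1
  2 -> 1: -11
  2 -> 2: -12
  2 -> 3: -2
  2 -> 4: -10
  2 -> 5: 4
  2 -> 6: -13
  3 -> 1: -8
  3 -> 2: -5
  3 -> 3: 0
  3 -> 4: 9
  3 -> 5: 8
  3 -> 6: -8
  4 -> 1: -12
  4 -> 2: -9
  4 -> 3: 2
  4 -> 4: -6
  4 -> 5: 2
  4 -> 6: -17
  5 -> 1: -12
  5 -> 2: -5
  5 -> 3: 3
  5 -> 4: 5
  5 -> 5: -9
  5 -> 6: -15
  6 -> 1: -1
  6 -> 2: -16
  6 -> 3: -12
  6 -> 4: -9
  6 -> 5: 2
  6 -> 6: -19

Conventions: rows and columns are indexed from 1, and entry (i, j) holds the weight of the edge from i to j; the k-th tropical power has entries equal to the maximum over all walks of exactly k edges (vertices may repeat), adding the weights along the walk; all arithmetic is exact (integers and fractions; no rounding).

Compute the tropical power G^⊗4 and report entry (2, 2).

G^⊗2:
  [-2, -4, 4, 9, 10, -7]
  [-8, -1, 7, 9, 6, -10]
  [-3, 3, 11, 13, 11, -7]
  [-6, -3, 5, 11, 10, -6]
  [-5, -2, 7, 12, 11, -5]
  [-10, 5, 5, 7, -4, -2]
G^⊗3:
  [-2, 5, 13, 15, 12, -3]
  [-1, 2, 11, 16, 15, -1]
  [3, 6, 15, 20, 19, 3]
  [-1, 5, 13, 15, 13, -3]
  [0, 6, 14, 16, 15, -1]
  [-3, 0, 9, 14, 13, -3]
G^⊗4:
  [5, 8, 17, 22, 21, 5]
  [4, 10, 18, 20, 19, 3]
  [8, 14, 22, 24, 23, 7]
  [5, 8, 17, 22, 21, 5]
  [6, 10, 18, 23, 22, 6]
  [2, 8, 16, 18, 17, 1]
Key observation: the optimum is the walk 2->5->3->5->2, with weight 4 + 3 + 8 + (-5) = 10.
Optimal value attained by: walk 2->5->3->5->2.
Answer: (G^⊗4)[2][2] = 10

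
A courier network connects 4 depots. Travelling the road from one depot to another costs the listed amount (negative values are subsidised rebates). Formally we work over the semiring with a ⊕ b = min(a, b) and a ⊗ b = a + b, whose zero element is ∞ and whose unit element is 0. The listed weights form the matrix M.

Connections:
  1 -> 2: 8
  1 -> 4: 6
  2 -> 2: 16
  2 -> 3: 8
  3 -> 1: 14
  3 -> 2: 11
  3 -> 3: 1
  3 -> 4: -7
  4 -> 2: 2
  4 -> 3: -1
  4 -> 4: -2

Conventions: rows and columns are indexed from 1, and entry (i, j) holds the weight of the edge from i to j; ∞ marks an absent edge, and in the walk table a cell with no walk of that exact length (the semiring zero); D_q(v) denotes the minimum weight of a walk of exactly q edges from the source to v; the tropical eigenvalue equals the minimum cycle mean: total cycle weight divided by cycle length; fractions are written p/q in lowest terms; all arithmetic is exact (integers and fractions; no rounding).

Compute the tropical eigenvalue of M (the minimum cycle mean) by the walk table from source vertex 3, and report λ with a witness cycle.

q=0: [∞, ∞, 0, ∞]
q=1: [14, 11, 1, -7]
q=2: [15, -5, -8, -9]
q=3: [6, -7, -10, -15]
q=4: [4, -13, -16, -17]
Optimal cycle mean attained by: cycle 3->4->3, total (-7) + (-1), length 2.
Answer: λ = -4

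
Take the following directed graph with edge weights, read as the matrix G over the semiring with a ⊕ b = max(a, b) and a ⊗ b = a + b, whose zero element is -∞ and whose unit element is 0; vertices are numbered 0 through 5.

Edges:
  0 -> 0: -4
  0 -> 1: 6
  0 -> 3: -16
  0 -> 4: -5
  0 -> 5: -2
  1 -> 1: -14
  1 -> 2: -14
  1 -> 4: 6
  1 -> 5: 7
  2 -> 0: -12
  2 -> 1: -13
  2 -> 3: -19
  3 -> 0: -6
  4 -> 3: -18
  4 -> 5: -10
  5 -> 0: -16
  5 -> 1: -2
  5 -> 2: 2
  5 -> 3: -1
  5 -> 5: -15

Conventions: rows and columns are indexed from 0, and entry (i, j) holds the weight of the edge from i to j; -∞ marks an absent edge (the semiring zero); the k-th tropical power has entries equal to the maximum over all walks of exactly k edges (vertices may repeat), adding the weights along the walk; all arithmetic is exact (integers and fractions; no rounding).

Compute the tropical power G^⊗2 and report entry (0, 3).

G^⊗2:
  [-8, 2, 0, -3, 12, 13]
  [-9, 5, 9, 6, -8, -4]
  [-16, -6, -27, -28, -7, -6]
  [-10, 0, -∞, -22, -11, -8]
  [-24, -12, -8, -11, -∞, -25]
  [-7, -10, -13, -16, 4, 5]
Key observation: the optimum is the walk 0->5->3, with weight (-2) + (-1) = -3.
Optimal value attained by: walk 0->5->3.
Answer: (G^⊗2)[0][3] = -3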